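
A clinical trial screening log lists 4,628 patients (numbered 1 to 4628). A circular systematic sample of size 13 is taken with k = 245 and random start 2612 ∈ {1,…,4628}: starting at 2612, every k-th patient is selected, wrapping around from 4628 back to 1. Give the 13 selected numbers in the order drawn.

Selection 1: 2612
Selection 2: 2612 + 245 = 2857
Selection 3: 2857 + 245 = 3102
Selection 4: 3102 + 245 = 3347
Selection 5: 3347 + 245 = 3592
Selection 6: 3592 + 245 = 3837
Selection 7: 3837 + 245 = 4082
Selection 8: 4082 + 245 = 4327
Selection 9: 4327 + 245 = 4572
Selection 10: 4572 + 245 = 4817 → 4817 − 4628 = 189
Selection 11: 189 + 245 = 434
Selection 12: 434 + 245 = 679
Selection 13: 679 + 245 = 924

2612, 2857, 3102, 3347, 3592, 3837, 4082, 4327, 4572, 189, 434, 679, 924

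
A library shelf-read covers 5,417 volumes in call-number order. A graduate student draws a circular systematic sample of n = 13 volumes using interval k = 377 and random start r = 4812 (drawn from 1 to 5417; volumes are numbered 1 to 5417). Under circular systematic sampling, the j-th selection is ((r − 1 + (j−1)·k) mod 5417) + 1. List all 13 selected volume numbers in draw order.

4812, 5189, 149, 526, 903, 1280, 1657, 2034, 2411, 2788, 3165, 3542, 3919

Selection 1: 4812
Selection 2: 4812 + 377 = 5189
Selection 3: 5189 + 377 = 5566 → 5566 − 5417 = 149
Selection 4: 149 + 377 = 526
Selection 5: 526 + 377 = 903
Selection 6: 903 + 377 = 1280
Selection 7: 1280 + 377 = 1657
Selection 8: 1657 + 377 = 2034
Selection 9: 2034 + 377 = 2411
Selection 10: 2411 + 377 = 2788
Selection 11: 2788 + 377 = 3165
Selection 12: 3165 + 377 = 3542
Selection 13: 3542 + 377 = 3919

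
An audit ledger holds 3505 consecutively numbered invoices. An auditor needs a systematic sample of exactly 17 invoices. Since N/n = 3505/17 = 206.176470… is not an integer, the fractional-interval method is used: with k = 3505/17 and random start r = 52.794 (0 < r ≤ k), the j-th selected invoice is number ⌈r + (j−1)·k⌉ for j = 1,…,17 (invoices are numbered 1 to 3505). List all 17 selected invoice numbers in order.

53, 259, 466, 672, 878, 1084, 1290, 1497, 1703, 1909, 2115, 2321, 2527, 2734, 2940, 3146, 3352

j=1: r + 0k = 52.794 → ⌈·⌉ = 53
j=2: r + 1k = 258.970470… → ⌈·⌉ = 259
j=3: r + 2k = 465.146941… → ⌈·⌉ = 466
j=4: r + 3k = 671.323411… → ⌈·⌉ = 672
j=5: r + 4k = 877.499882… → ⌈·⌉ = 878
j=6: r + 5k = 1083.676352… → ⌈·⌉ = 1084
j=7: r + 6k = 1289.852823… → ⌈·⌉ = 1290
j=8: r + 7k = 1496.029294… → ⌈·⌉ = 1497
j=9: r + 8k = 1702.205764… → ⌈·⌉ = 1703
j=10: r + 9k = 1908.382235… → ⌈·⌉ = 1909
j=11: r + 10k = 2114.558705… → ⌈·⌉ = 2115
j=12: r + 11k = 2320.735176… → ⌈·⌉ = 2321
j=13: r + 12k = 2526.911647… → ⌈·⌉ = 2527
j=14: r + 13k = 2733.088117… → ⌈·⌉ = 2734
j=15: r + 14k = 2939.264588… → ⌈·⌉ = 2940
j=16: r + 15k = 3145.441058… → ⌈·⌉ = 3146
j=17: r + 16k = 3351.617529… → ⌈·⌉ = 3352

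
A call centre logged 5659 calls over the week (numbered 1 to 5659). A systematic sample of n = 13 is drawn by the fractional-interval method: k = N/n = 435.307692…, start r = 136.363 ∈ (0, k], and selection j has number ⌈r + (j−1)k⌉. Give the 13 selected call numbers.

137, 572, 1007, 1443, 1878, 2313, 2749, 3184, 3619, 4055, 4490, 4925, 5361

j=1: r + 0k = 136.363 → ⌈·⌉ = 137
j=2: r + 1k = 571.670692… → ⌈·⌉ = 572
j=3: r + 2k = 1006.978384… → ⌈·⌉ = 1007
j=4: r + 3k = 1442.286076… → ⌈·⌉ = 1443
j=5: r + 4k = 1877.593769… → ⌈·⌉ = 1878
j=6: r + 5k = 2312.901461… → ⌈·⌉ = 2313
j=7: r + 6k = 2748.209153… → ⌈·⌉ = 2749
j=8: r + 7k = 3183.516846… → ⌈·⌉ = 3184
j=9: r + 8k = 3618.824538… → ⌈·⌉ = 3619
j=10: r + 9k = 4054.132230… → ⌈·⌉ = 4055
j=11: r + 10k = 4489.439923… → ⌈·⌉ = 4490
j=12: r + 11k = 4924.747615… → ⌈·⌉ = 4925
j=13: r + 12k = 5360.055307… → ⌈·⌉ = 5361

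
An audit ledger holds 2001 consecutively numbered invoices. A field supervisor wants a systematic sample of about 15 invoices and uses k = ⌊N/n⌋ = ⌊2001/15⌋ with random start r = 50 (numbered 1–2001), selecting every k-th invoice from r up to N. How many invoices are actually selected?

15

k = ⌊2001/15⌋ = 133
Achieved size = ⌊(2001 − 50)/133⌋ + 1 = ⌊1951/133⌋ + 1 = 14 + 1 = 15
(last selection: 50 + 14×133 = 1912 ≤ 2001; next would be 2045 > 2001)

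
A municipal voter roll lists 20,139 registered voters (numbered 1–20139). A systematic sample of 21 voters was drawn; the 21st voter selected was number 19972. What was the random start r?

k = 20139/21 = 959
r = 19972 − (21−1)×959 = 19972 − 19180 = 792

792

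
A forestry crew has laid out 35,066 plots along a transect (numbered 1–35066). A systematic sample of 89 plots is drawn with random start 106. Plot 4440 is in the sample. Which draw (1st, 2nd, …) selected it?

k = 35066/89 = 394
position = (4440 − 106)/394 + 1 = 4334/394 + 1 = 11 + 1 = 12

12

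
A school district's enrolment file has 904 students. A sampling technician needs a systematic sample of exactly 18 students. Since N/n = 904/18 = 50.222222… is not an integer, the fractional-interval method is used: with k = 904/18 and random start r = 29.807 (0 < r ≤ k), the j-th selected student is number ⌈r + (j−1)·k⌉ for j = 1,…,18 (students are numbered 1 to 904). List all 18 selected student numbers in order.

j=1: r + 0k = 29.807 → ⌈·⌉ = 30
j=2: r + 1k = 80.029222… → ⌈·⌉ = 81
j=3: r + 2k = 130.251444… → ⌈·⌉ = 131
j=4: r + 3k = 180.473666… → ⌈·⌉ = 181
j=5: r + 4k = 230.695888… → ⌈·⌉ = 231
j=6: r + 5k = 280.918111… → ⌈·⌉ = 281
j=7: r + 6k = 331.140333… → ⌈·⌉ = 332
j=8: r + 7k = 381.362555… → ⌈·⌉ = 382
j=9: r + 8k = 431.584777… → ⌈·⌉ = 432
j=10: r + 9k = 481.807 → ⌈·⌉ = 482
j=11: r + 10k = 532.029222… → ⌈·⌉ = 533
j=12: r + 11k = 582.251444… → ⌈·⌉ = 583
j=13: r + 12k = 632.473666… → ⌈·⌉ = 633
j=14: r + 13k = 682.695888… → ⌈·⌉ = 683
j=15: r + 14k = 732.918111… → ⌈·⌉ = 733
j=16: r + 15k = 783.140333… → ⌈·⌉ = 784
j=17: r + 16k = 833.362555… → ⌈·⌉ = 834
j=18: r + 17k = 883.584777… → ⌈·⌉ = 884

30, 81, 131, 181, 231, 281, 332, 382, 432, 482, 533, 583, 633, 683, 733, 784, 834, 884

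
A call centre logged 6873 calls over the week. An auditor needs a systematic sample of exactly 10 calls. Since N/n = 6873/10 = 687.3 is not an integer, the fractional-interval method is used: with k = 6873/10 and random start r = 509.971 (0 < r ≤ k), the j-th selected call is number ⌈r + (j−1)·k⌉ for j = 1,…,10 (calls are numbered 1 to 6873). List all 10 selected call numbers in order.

j=1: r + 0k = 509.971 → ⌈·⌉ = 510
j=2: r + 1k = 1197.271 → ⌈·⌉ = 1198
j=3: r + 2k = 1884.571 → ⌈·⌉ = 1885
j=4: r + 3k = 2571.871 → ⌈·⌉ = 2572
j=5: r + 4k = 3259.171 → ⌈·⌉ = 3260
j=6: r + 5k = 3946.471 → ⌈·⌉ = 3947
j=7: r + 6k = 4633.771 → ⌈·⌉ = 4634
j=8: r + 7k = 5321.071 → ⌈·⌉ = 5322
j=9: r + 8k = 6008.371 → ⌈·⌉ = 6009
j=10: r + 9k = 6695.671 → ⌈·⌉ = 6696

510, 1198, 1885, 2572, 3260, 3947, 4634, 5322, 6009, 6696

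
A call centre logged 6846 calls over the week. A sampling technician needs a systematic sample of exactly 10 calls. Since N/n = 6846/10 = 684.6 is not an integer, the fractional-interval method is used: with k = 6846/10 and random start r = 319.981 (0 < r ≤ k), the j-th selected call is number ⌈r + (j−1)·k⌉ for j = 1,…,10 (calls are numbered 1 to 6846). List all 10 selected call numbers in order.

320, 1005, 1690, 2374, 3059, 3743, 4428, 5113, 5797, 6482

j=1: r + 0k = 319.981 → ⌈·⌉ = 320
j=2: r + 1k = 1004.581 → ⌈·⌉ = 1005
j=3: r + 2k = 1689.181 → ⌈·⌉ = 1690
j=4: r + 3k = 2373.781 → ⌈·⌉ = 2374
j=5: r + 4k = 3058.381 → ⌈·⌉ = 3059
j=6: r + 5k = 3742.981 → ⌈·⌉ = 3743
j=7: r + 6k = 4427.581 → ⌈·⌉ = 4428
j=8: r + 7k = 5112.181 → ⌈·⌉ = 5113
j=9: r + 8k = 5796.781 → ⌈·⌉ = 5797
j=10: r + 9k = 6481.381 → ⌈·⌉ = 6482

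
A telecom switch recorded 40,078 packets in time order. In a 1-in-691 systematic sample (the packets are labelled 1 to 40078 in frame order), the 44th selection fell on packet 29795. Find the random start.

82

k = 691
r = 29795 − (44−1)×691 = 29795 − 29713 = 82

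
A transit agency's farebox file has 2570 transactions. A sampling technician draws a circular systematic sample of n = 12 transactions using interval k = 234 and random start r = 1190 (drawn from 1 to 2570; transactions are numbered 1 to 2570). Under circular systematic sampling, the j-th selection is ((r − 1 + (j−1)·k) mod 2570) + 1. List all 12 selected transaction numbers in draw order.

1190, 1424, 1658, 1892, 2126, 2360, 24, 258, 492, 726, 960, 1194

Selection 1: 1190
Selection 2: 1190 + 234 = 1424
Selection 3: 1424 + 234 = 1658
Selection 4: 1658 + 234 = 1892
Selection 5: 1892 + 234 = 2126
Selection 6: 2126 + 234 = 2360
Selection 7: 2360 + 234 = 2594 → 2594 − 2570 = 24
Selection 8: 24 + 234 = 258
Selection 9: 258 + 234 = 492
Selection 10: 492 + 234 = 726
Selection 11: 726 + 234 = 960
Selection 12: 960 + 234 = 1194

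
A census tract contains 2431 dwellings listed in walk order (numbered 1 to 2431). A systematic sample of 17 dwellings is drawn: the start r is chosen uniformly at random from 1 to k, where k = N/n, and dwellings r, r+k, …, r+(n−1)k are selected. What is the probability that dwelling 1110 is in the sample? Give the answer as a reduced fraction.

1/143

k = 2431/17 = 143.
Dwelling 1110 is selected iff r ≡ 1110 (mod 143); exactly one such r in {1,…,143}.
Inclusion probability = 1/143.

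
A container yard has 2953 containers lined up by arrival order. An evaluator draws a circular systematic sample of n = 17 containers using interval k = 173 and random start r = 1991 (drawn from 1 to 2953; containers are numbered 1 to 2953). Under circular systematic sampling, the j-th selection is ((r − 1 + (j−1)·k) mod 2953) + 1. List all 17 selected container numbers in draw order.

Selection 1: 1991
Selection 2: 1991 + 173 = 2164
Selection 3: 2164 + 173 = 2337
Selection 4: 2337 + 173 = 2510
Selection 5: 2510 + 173 = 2683
Selection 6: 2683 + 173 = 2856
Selection 7: 2856 + 173 = 3029 → 3029 − 2953 = 76
Selection 8: 76 + 173 = 249
Selection 9: 249 + 173 = 422
Selection 10: 422 + 173 = 595
Selection 11: 595 + 173 = 768
Selection 12: 768 + 173 = 941
Selection 13: 941 + 173 = 1114
Selection 14: 1114 + 173 = 1287
Selection 15: 1287 + 173 = 1460
Selection 16: 1460 + 173 = 1633
Selection 17: 1633 + 173 = 1806

1991, 2164, 2337, 2510, 2683, 2856, 76, 249, 422, 595, 768, 941, 1114, 1287, 1460, 1633, 1806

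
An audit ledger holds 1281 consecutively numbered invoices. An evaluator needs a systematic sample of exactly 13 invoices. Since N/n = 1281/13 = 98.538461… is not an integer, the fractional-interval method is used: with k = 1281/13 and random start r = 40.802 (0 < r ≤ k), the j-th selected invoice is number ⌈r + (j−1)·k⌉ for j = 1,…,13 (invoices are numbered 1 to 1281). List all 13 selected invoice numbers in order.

41, 140, 238, 337, 435, 534, 633, 731, 830, 928, 1027, 1125, 1224

j=1: r + 0k = 40.802 → ⌈·⌉ = 41
j=2: r + 1k = 139.340461… → ⌈·⌉ = 140
j=3: r + 2k = 237.878923… → ⌈·⌉ = 238
j=4: r + 3k = 336.417384… → ⌈·⌉ = 337
j=5: r + 4k = 434.955846… → ⌈·⌉ = 435
j=6: r + 5k = 533.494307… → ⌈·⌉ = 534
j=7: r + 6k = 632.032769… → ⌈·⌉ = 633
j=8: r + 7k = 730.571230… → ⌈·⌉ = 731
j=9: r + 8k = 829.109692… → ⌈·⌉ = 830
j=10: r + 9k = 927.648153… → ⌈·⌉ = 928
j=11: r + 10k = 1026.186615… → ⌈·⌉ = 1027
j=12: r + 11k = 1124.725076… → ⌈·⌉ = 1125
j=13: r + 12k = 1223.263538… → ⌈·⌉ = 1224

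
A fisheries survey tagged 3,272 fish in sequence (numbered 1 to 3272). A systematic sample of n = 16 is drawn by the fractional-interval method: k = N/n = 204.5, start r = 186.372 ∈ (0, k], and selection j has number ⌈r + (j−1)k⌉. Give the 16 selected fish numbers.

j=1: r + 0k = 186.372 → ⌈·⌉ = 187
j=2: r + 1k = 390.872 → ⌈·⌉ = 391
j=3: r + 2k = 595.372 → ⌈·⌉ = 596
j=4: r + 3k = 799.872 → ⌈·⌉ = 800
j=5: r + 4k = 1004.372 → ⌈·⌉ = 1005
j=6: r + 5k = 1208.872 → ⌈·⌉ = 1209
j=7: r + 6k = 1413.372 → ⌈·⌉ = 1414
j=8: r + 7k = 1617.872 → ⌈·⌉ = 1618
j=9: r + 8k = 1822.372 → ⌈·⌉ = 1823
j=10: r + 9k = 2026.872 → ⌈·⌉ = 2027
j=11: r + 10k = 2231.372 → ⌈·⌉ = 2232
j=12: r + 11k = 2435.872 → ⌈·⌉ = 2436
j=13: r + 12k = 2640.372 → ⌈·⌉ = 2641
j=14: r + 13k = 2844.872 → ⌈·⌉ = 2845
j=15: r + 14k = 3049.372 → ⌈·⌉ = 3050
j=16: r + 15k = 3253.872 → ⌈·⌉ = 3254

187, 391, 596, 800, 1005, 1209, 1414, 1618, 1823, 2027, 2232, 2436, 2641, 2845, 3050, 3254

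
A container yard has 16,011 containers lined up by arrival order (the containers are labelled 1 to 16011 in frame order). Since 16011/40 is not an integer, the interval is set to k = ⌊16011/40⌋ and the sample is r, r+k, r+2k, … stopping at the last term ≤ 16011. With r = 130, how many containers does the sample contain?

k = ⌊16011/40⌋ = 400
Achieved size = ⌊(16011 − 130)/400⌋ + 1 = ⌊15881/400⌋ + 1 = 39 + 1 = 40
(last selection: 130 + 39×400 = 15730 ≤ 16011; next would be 16130 > 16011)

40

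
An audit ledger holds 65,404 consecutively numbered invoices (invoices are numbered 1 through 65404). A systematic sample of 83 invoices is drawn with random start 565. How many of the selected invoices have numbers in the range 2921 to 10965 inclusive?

11

k = 65404/83 = 788
First selection ≥ 2921: 565 + ⌈(2921−565)/788⌉·788 = 565 + 3×788 = 2929
Last selection ≤ 10965: 565 + ⌊(10965−565)/788⌋·788 = 565 + 13×788 = 10809
Count = 13 − 3 + 1 = 11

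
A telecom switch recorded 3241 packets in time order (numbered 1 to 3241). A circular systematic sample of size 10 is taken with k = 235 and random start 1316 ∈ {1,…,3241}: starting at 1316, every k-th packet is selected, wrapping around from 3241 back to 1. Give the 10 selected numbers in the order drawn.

Selection 1: 1316
Selection 2: 1316 + 235 = 1551
Selection 3: 1551 + 235 = 1786
Selection 4: 1786 + 235 = 2021
Selection 5: 2021 + 235 = 2256
Selection 6: 2256 + 235 = 2491
Selection 7: 2491 + 235 = 2726
Selection 8: 2726 + 235 = 2961
Selection 9: 2961 + 235 = 3196
Selection 10: 3196 + 235 = 3431 → 3431 − 3241 = 190

1316, 1551, 1786, 2021, 2256, 2491, 2726, 2961, 3196, 190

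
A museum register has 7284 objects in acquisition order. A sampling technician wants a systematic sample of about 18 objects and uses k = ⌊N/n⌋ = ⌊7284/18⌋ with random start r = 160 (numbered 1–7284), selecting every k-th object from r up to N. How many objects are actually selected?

k = ⌊7284/18⌋ = 404
Achieved size = ⌊(7284 − 160)/404⌋ + 1 = ⌊7124/404⌋ + 1 = 17 + 1 = 18
(last selection: 160 + 17×404 = 7028 ≤ 7284; next would be 7432 > 7284)

18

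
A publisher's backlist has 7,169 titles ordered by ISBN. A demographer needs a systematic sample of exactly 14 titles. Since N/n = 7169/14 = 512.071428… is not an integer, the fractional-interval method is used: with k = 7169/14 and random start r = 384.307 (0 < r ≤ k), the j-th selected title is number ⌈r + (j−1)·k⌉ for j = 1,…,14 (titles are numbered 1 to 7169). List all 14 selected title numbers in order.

385, 897, 1409, 1921, 2433, 2945, 3457, 3969, 4481, 4993, 5506, 6018, 6530, 7042

j=1: r + 0k = 384.307 → ⌈·⌉ = 385
j=2: r + 1k = 896.378428… → ⌈·⌉ = 897
j=3: r + 2k = 1408.449857… → ⌈·⌉ = 1409
j=4: r + 3k = 1920.521285… → ⌈·⌉ = 1921
j=5: r + 4k = 2432.592714… → ⌈·⌉ = 2433
j=6: r + 5k = 2944.664142… → ⌈·⌉ = 2945
j=7: r + 6k = 3456.735571… → ⌈·⌉ = 3457
j=8: r + 7k = 3968.807 → ⌈·⌉ = 3969
j=9: r + 8k = 4480.878428… → ⌈·⌉ = 4481
j=10: r + 9k = 4992.949857… → ⌈·⌉ = 4993
j=11: r + 10k = 5505.021285… → ⌈·⌉ = 5506
j=12: r + 11k = 6017.092714… → ⌈·⌉ = 6018
j=13: r + 12k = 6529.164142… → ⌈·⌉ = 6530
j=14: r + 13k = 7041.235571… → ⌈·⌉ = 7042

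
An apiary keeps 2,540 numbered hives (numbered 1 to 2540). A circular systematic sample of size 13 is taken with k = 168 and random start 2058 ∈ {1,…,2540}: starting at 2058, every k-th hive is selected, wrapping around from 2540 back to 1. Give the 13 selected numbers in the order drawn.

Selection 1: 2058
Selection 2: 2058 + 168 = 2226
Selection 3: 2226 + 168 = 2394
Selection 4: 2394 + 168 = 2562 → 2562 − 2540 = 22
Selection 5: 22 + 168 = 190
Selection 6: 190 + 168 = 358
Selection 7: 358 + 168 = 526
Selection 8: 526 + 168 = 694
Selection 9: 694 + 168 = 862
Selection 10: 862 + 168 = 1030
Selection 11: 1030 + 168 = 1198
Selection 12: 1198 + 168 = 1366
Selection 13: 1366 + 168 = 1534

2058, 2226, 2394, 22, 190, 358, 526, 694, 862, 1030, 1198, 1366, 1534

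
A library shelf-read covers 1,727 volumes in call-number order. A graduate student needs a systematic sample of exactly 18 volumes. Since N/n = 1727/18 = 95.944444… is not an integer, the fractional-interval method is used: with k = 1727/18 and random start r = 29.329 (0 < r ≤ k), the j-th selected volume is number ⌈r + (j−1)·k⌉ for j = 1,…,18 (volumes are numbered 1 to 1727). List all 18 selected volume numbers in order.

j=1: r + 0k = 29.329 → ⌈·⌉ = 30
j=2: r + 1k = 125.273444… → ⌈·⌉ = 126
j=3: r + 2k = 221.217888… → ⌈·⌉ = 222
j=4: r + 3k = 317.162333… → ⌈·⌉ = 318
j=5: r + 4k = 413.106777… → ⌈·⌉ = 414
j=6: r + 5k = 509.051222… → ⌈·⌉ = 510
j=7: r + 6k = 604.995666… → ⌈·⌉ = 605
j=8: r + 7k = 700.940111… → ⌈·⌉ = 701
j=9: r + 8k = 796.884555… → ⌈·⌉ = 797
j=10: r + 9k = 892.829 → ⌈·⌉ = 893
j=11: r + 10k = 988.773444… → ⌈·⌉ = 989
j=12: r + 11k = 1084.717888… → ⌈·⌉ = 1085
j=13: r + 12k = 1180.662333… → ⌈·⌉ = 1181
j=14: r + 13k = 1276.606777… → ⌈·⌉ = 1277
j=15: r + 14k = 1372.551222… → ⌈·⌉ = 1373
j=16: r + 15k = 1468.495666… → ⌈·⌉ = 1469
j=17: r + 16k = 1564.440111… → ⌈·⌉ = 1565
j=18: r + 17k = 1660.384555… → ⌈·⌉ = 1661

30, 126, 222, 318, 414, 510, 605, 701, 797, 893, 989, 1085, 1181, 1277, 1373, 1469, 1565, 1661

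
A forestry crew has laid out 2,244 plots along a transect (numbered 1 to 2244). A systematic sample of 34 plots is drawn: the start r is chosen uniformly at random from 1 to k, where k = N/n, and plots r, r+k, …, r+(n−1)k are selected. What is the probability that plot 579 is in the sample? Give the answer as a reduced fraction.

k = 2244/34 = 66.
Plot 579 is selected iff r ≡ 579 (mod 66); exactly one such r in {1,…,66}.
Inclusion probability = 1/66.

1/66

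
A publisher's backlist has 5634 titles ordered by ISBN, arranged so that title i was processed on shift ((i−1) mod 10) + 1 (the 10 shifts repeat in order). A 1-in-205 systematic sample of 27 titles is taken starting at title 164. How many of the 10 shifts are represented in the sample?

2

Consecutive selections differ by k = 205, so their shift numbers differ by 205 mod 10 = 5.
gcd(205, 10) = 5, so the sample visits 10/5 = 2 distinct residues mod 10.
Start 164 is shift 4; the shifts hit are 4, 9.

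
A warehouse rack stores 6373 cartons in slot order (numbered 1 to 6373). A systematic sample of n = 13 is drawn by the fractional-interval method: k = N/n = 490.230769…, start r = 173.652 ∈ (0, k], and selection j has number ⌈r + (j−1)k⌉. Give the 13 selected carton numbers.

j=1: r + 0k = 173.652 → ⌈·⌉ = 174
j=2: r + 1k = 663.882769… → ⌈·⌉ = 664
j=3: r + 2k = 1154.113538… → ⌈·⌉ = 1155
j=4: r + 3k = 1644.344307… → ⌈·⌉ = 1645
j=5: r + 4k = 2134.575076… → ⌈·⌉ = 2135
j=6: r + 5k = 2624.805846… → ⌈·⌉ = 2625
j=7: r + 6k = 3115.036615… → ⌈·⌉ = 3116
j=8: r + 7k = 3605.267384… → ⌈·⌉ = 3606
j=9: r + 8k = 4095.498153… → ⌈·⌉ = 4096
j=10: r + 9k = 4585.728923… → ⌈·⌉ = 4586
j=11: r + 10k = 5075.959692… → ⌈·⌉ = 5076
j=12: r + 11k = 5566.190461… → ⌈·⌉ = 5567
j=13: r + 12k = 6056.421230… → ⌈·⌉ = 6057

174, 664, 1155, 1645, 2135, 2625, 3116, 3606, 4096, 4586, 5076, 5567, 6057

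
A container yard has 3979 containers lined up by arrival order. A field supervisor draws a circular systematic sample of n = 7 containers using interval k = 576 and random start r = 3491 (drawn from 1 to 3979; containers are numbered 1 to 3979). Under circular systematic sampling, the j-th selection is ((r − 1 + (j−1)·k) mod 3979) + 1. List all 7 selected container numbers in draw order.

Selection 1: 3491
Selection 2: 3491 + 576 = 4067 → 4067 − 3979 = 88
Selection 3: 88 + 576 = 664
Selection 4: 664 + 576 = 1240
Selection 5: 1240 + 576 = 1816
Selection 6: 1816 + 576 = 2392
Selection 7: 2392 + 576 = 2968

3491, 88, 664, 1240, 1816, 2392, 2968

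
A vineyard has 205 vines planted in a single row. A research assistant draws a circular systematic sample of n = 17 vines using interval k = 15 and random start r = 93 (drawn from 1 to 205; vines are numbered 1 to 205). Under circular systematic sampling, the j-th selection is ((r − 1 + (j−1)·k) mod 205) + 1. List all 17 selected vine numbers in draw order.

Selection 1: 93
Selection 2: 93 + 15 = 108
Selection 3: 108 + 15 = 123
Selection 4: 123 + 15 = 138
Selection 5: 138 + 15 = 153
Selection 6: 153 + 15 = 168
Selection 7: 168 + 15 = 183
Selection 8: 183 + 15 = 198
Selection 9: 198 + 15 = 213 → 213 − 205 = 8
Selection 10: 8 + 15 = 23
Selection 11: 23 + 15 = 38
Selection 12: 38 + 15 = 53
Selection 13: 53 + 15 = 68
Selection 14: 68 + 15 = 83
Selection 15: 83 + 15 = 98
Selection 16: 98 + 15 = 113
Selection 17: 113 + 15 = 128

93, 108, 123, 138, 153, 168, 183, 198, 8, 23, 38, 53, 68, 83, 98, 113, 128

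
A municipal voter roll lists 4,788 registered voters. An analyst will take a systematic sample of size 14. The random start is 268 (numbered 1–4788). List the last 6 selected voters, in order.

k = N/n = 4788/14 = 342
9th selection = 268 + 8×342 = 3004
10th: 3004 + 342 = 3346
11th: 3346 + 342 = 3688
12th: 3688 + 342 = 4030
13th: 4030 + 342 = 4372
14th: 4372 + 342 = 4714

3004, 3346, 3688, 4030, 4372, 4714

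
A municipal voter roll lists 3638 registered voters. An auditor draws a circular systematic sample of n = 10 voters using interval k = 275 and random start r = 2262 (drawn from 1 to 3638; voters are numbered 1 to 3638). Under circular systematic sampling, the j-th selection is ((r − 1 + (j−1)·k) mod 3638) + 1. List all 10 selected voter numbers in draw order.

Selection 1: 2262
Selection 2: 2262 + 275 = 2537
Selection 3: 2537 + 275 = 2812
Selection 4: 2812 + 275 = 3087
Selection 5: 3087 + 275 = 3362
Selection 6: 3362 + 275 = 3637
Selection 7: 3637 + 275 = 3912 → 3912 − 3638 = 274
Selection 8: 274 + 275 = 549
Selection 9: 549 + 275 = 824
Selection 10: 824 + 275 = 1099

2262, 2537, 2812, 3087, 3362, 3637, 274, 549, 824, 1099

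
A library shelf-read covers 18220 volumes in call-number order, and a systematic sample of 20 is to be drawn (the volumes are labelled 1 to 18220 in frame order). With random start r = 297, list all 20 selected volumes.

297, 1208, 2119, 3030, 3941, 4852, 5763, 6674, 7585, 8496, 9407, 10318, 11229, 12140, 13051, 13962, 14873, 15784, 16695, 17606

k = N/n = 18220/20 = 911
volume 1: 297
volume 2: 297 + 911 = 1208
volume 3: 1208 + 911 = 2119
volume 4: 2119 + 911 = 3030
volume 5: 3030 + 911 = 3941
volume 6: 3941 + 911 = 4852
volume 7: 4852 + 911 = 5763
volume 8: 5763 + 911 = 6674
volume 9: 6674 + 911 = 7585
volume 10: 7585 + 911 = 8496
volume 11: 8496 + 911 = 9407
volume 12: 9407 + 911 = 10318
volume 13: 10318 + 911 = 11229
volume 14: 11229 + 911 = 12140
volume 15: 12140 + 911 = 13051
volume 16: 13051 + 911 = 13962
volume 17: 13962 + 911 = 14873
volume 18: 14873 + 911 = 15784
volume 19: 15784 + 911 = 16695
volume 20: 16695 + 911 = 17606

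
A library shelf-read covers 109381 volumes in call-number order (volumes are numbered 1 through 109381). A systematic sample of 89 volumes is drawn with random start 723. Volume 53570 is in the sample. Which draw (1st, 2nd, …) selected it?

44

k = 109381/89 = 1229
position = (53570 − 723)/1229 + 1 = 52847/1229 + 1 = 43 + 1 = 44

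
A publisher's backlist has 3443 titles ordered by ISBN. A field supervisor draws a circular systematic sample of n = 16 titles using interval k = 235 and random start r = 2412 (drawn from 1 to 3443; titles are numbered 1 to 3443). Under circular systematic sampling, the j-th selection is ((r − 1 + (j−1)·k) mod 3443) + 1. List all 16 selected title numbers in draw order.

2412, 2647, 2882, 3117, 3352, 144, 379, 614, 849, 1084, 1319, 1554, 1789, 2024, 2259, 2494

Selection 1: 2412
Selection 2: 2412 + 235 = 2647
Selection 3: 2647 + 235 = 2882
Selection 4: 2882 + 235 = 3117
Selection 5: 3117 + 235 = 3352
Selection 6: 3352 + 235 = 3587 → 3587 − 3443 = 144
Selection 7: 144 + 235 = 379
Selection 8: 379 + 235 = 614
Selection 9: 614 + 235 = 849
Selection 10: 849 + 235 = 1084
Selection 11: 1084 + 235 = 1319
Selection 12: 1319 + 235 = 1554
Selection 13: 1554 + 235 = 1789
Selection 14: 1789 + 235 = 2024
Selection 15: 2024 + 235 = 2259
Selection 16: 2259 + 235 = 2494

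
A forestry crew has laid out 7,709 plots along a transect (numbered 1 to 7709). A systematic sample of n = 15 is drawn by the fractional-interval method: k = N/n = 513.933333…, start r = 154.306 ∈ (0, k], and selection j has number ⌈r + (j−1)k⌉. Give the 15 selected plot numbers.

155, 669, 1183, 1697, 2211, 2724, 3238, 3752, 4266, 4780, 5294, 5808, 6322, 6836, 7350

j=1: r + 0k = 154.306 → ⌈·⌉ = 155
j=2: r + 1k = 668.239333… → ⌈·⌉ = 669
j=3: r + 2k = 1182.172666… → ⌈·⌉ = 1183
j=4: r + 3k = 1696.106 → ⌈·⌉ = 1697
j=5: r + 4k = 2210.039333… → ⌈·⌉ = 2211
j=6: r + 5k = 2723.972666… → ⌈·⌉ = 2724
j=7: r + 6k = 3237.906 → ⌈·⌉ = 3238
j=8: r + 7k = 3751.839333… → ⌈·⌉ = 3752
j=9: r + 8k = 4265.772666… → ⌈·⌉ = 4266
j=10: r + 9k = 4779.706 → ⌈·⌉ = 4780
j=11: r + 10k = 5293.639333… → ⌈·⌉ = 5294
j=12: r + 11k = 5807.572666… → ⌈·⌉ = 5808
j=13: r + 12k = 6321.506 → ⌈·⌉ = 6322
j=14: r + 13k = 6835.439333… → ⌈·⌉ = 6836
j=15: r + 14k = 7349.372666… → ⌈·⌉ = 7350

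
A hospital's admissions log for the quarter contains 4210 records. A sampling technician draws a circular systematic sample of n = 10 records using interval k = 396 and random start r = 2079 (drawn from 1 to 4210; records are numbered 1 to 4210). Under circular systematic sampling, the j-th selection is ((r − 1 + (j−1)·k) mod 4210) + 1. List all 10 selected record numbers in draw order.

Selection 1: 2079
Selection 2: 2079 + 396 = 2475
Selection 3: 2475 + 396 = 2871
Selection 4: 2871 + 396 = 3267
Selection 5: 3267 + 396 = 3663
Selection 6: 3663 + 396 = 4059
Selection 7: 4059 + 396 = 4455 → 4455 − 4210 = 245
Selection 8: 245 + 396 = 641
Selection 9: 641 + 396 = 1037
Selection 10: 1037 + 396 = 1433

2079, 2475, 2871, 3267, 3663, 4059, 245, 641, 1037, 1433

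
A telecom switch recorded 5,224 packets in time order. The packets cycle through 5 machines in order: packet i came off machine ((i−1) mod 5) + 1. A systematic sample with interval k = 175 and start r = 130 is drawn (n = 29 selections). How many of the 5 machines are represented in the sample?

Consecutive selections differ by k = 175, so their machine numbers differ by 175 mod 5 = 0.
gcd(175, 5) = 5, so the sample visits 5/5 = 1 distinct residues mod 5.
Start 130 is machine 5; the machines hit are 5.

1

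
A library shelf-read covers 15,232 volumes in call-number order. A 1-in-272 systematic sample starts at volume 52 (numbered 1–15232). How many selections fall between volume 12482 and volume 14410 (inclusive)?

k = 272
First selection ≥ 12482: 52 + ⌈(12482−52)/272⌉·272 = 52 + 46×272 = 12564
Last selection ≤ 14410: 52 + ⌊(14410−52)/272⌋·272 = 52 + 52×272 = 14196
Count = 52 − 46 + 1 = 7

7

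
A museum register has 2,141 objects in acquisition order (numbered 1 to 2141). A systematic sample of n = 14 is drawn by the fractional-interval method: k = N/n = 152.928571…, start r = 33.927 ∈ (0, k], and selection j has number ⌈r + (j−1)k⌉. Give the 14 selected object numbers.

j=1: r + 0k = 33.927 → ⌈·⌉ = 34
j=2: r + 1k = 186.855571… → ⌈·⌉ = 187
j=3: r + 2k = 339.784142… → ⌈·⌉ = 340
j=4: r + 3k = 492.712714… → ⌈·⌉ = 493
j=5: r + 4k = 645.641285… → ⌈·⌉ = 646
j=6: r + 5k = 798.569857… → ⌈·⌉ = 799
j=7: r + 6k = 951.498428… → ⌈·⌉ = 952
j=8: r + 7k = 1104.427 → ⌈·⌉ = 1105
j=9: r + 8k = 1257.355571… → ⌈·⌉ = 1258
j=10: r + 9k = 1410.284142… → ⌈·⌉ = 1411
j=11: r + 10k = 1563.212714… → ⌈·⌉ = 1564
j=12: r + 11k = 1716.141285… → ⌈·⌉ = 1717
j=13: r + 12k = 1869.069857… → ⌈·⌉ = 1870
j=14: r + 13k = 2021.998428… → ⌈·⌉ = 2022

34, 187, 340, 493, 646, 799, 952, 1105, 1258, 1411, 1564, 1717, 1870, 2022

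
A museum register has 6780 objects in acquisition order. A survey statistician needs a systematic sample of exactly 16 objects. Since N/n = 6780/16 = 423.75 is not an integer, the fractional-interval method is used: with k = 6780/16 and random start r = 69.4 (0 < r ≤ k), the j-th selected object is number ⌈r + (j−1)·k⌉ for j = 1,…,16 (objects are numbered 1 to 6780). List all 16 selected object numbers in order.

j=1: r + 0k = 69.4 → ⌈·⌉ = 70
j=2: r + 1k = 493.15 → ⌈·⌉ = 494
j=3: r + 2k = 916.9 → ⌈·⌉ = 917
j=4: r + 3k = 1340.65 → ⌈·⌉ = 1341
j=5: r + 4k = 1764.4 → ⌈·⌉ = 1765
j=6: r + 5k = 2188.15 → ⌈·⌉ = 2189
j=7: r + 6k = 2611.9 → ⌈·⌉ = 2612
j=8: r + 7k = 3035.65 → ⌈·⌉ = 3036
j=9: r + 8k = 3459.4 → ⌈·⌉ = 3460
j=10: r + 9k = 3883.15 → ⌈·⌉ = 3884
j=11: r + 10k = 4306.9 → ⌈·⌉ = 4307
j=12: r + 11k = 4730.65 → ⌈·⌉ = 4731
j=13: r + 12k = 5154.4 → ⌈·⌉ = 5155
j=14: r + 13k = 5578.15 → ⌈·⌉ = 5579
j=15: r + 14k = 6001.9 → ⌈·⌉ = 6002
j=16: r + 15k = 6425.65 → ⌈·⌉ = 6426

70, 494, 917, 1341, 1765, 2189, 2612, 3036, 3460, 3884, 4307, 4731, 5155, 5579, 6002, 6426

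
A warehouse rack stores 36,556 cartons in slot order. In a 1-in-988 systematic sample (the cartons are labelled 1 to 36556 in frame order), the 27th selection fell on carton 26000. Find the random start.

k = 988
r = 26000 − (27−1)×988 = 26000 − 25688 = 312

312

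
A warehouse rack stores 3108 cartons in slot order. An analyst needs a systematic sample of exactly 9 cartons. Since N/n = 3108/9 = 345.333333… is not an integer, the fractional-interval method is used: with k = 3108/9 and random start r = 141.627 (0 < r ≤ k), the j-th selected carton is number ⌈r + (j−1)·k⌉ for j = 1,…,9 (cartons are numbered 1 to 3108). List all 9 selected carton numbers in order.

j=1: r + 0k = 141.627 → ⌈·⌉ = 142
j=2: r + 1k = 486.960333… → ⌈·⌉ = 487
j=3: r + 2k = 832.293666… → ⌈·⌉ = 833
j=4: r + 3k = 1177.627 → ⌈·⌉ = 1178
j=5: r + 4k = 1522.960333… → ⌈·⌉ = 1523
j=6: r + 5k = 1868.293666… → ⌈·⌉ = 1869
j=7: r + 6k = 2213.627 → ⌈·⌉ = 2214
j=8: r + 7k = 2558.960333… → ⌈·⌉ = 2559
j=9: r + 8k = 2904.293666… → ⌈·⌉ = 2905

142, 487, 833, 1178, 1523, 1869, 2214, 2559, 2905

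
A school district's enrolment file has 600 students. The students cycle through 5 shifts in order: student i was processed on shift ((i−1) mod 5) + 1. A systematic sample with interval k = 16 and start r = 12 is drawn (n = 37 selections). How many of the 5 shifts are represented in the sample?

5

Consecutive selections differ by k = 16, so their shift numbers differ by 16 mod 5 = 1.
gcd(16, 5) = 1, so the sample visits 5/1 = 5 distinct residues mod 5.
Start 12 is shift 2; the shifts hit are 1, 2, 3, 4, 5.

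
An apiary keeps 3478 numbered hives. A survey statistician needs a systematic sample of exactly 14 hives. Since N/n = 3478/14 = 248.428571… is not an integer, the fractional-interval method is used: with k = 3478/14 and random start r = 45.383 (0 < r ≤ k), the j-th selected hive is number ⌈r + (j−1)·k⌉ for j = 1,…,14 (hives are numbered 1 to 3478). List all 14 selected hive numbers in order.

j=1: r + 0k = 45.383 → ⌈·⌉ = 46
j=2: r + 1k = 293.811571… → ⌈·⌉ = 294
j=3: r + 2k = 542.240142… → ⌈·⌉ = 543
j=4: r + 3k = 790.668714… → ⌈·⌉ = 791
j=5: r + 4k = 1039.097285… → ⌈·⌉ = 1040
j=6: r + 5k = 1287.525857… → ⌈·⌉ = 1288
j=7: r + 6k = 1535.954428… → ⌈·⌉ = 1536
j=8: r + 7k = 1784.383 → ⌈·⌉ = 1785
j=9: r + 8k = 2032.811571… → ⌈·⌉ = 2033
j=10: r + 9k = 2281.240142… → ⌈·⌉ = 2282
j=11: r + 10k = 2529.668714… → ⌈·⌉ = 2530
j=12: r + 11k = 2778.097285… → ⌈·⌉ = 2779
j=13: r + 12k = 3026.525857… → ⌈·⌉ = 3027
j=14: r + 13k = 3274.954428… → ⌈·⌉ = 3275

46, 294, 543, 791, 1040, 1288, 1536, 1785, 2033, 2282, 2530, 2779, 3027, 3275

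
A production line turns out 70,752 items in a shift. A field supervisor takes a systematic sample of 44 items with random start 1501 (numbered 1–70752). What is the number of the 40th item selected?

k = 70752/44 = 1608
40th selection = r + (40−1)·k = 1501 + 39×1608 = 1501 + 62712 = 64213

64213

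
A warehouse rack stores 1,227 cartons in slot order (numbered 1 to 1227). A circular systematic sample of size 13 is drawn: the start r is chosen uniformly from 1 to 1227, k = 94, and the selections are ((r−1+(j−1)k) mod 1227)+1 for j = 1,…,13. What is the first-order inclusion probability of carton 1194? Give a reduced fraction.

For each position j, as r ranges over 1…1227 the j-th selection hits every carton exactly once, so carton 1194 is selected for exactly 13 of the 1227 starts.
Inclusion probability = 13/1227.

13/1227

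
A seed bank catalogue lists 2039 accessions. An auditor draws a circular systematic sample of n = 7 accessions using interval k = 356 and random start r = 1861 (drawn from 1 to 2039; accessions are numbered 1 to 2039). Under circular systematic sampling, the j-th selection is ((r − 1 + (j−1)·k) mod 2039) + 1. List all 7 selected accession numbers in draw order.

Selection 1: 1861
Selection 2: 1861 + 356 = 2217 → 2217 − 2039 = 178
Selection 3: 178 + 356 = 534
Selection 4: 534 + 356 = 890
Selection 5: 890 + 356 = 1246
Selection 6: 1246 + 356 = 1602
Selection 7: 1602 + 356 = 1958

1861, 178, 534, 890, 1246, 1602, 1958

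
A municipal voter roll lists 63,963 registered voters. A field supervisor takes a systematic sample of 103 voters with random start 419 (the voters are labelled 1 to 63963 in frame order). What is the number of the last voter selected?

k = 63963/103 = 621
103rd selection = r + (103−1)·k = 419 + 102×621 = 419 + 63342 = 63761

63761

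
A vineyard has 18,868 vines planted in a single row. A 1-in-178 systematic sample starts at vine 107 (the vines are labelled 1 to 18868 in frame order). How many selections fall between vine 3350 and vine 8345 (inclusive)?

k = 178
First selection ≥ 3350: 107 + ⌈(3350−107)/178⌉·178 = 107 + 19×178 = 3489
Last selection ≤ 8345: 107 + ⌊(8345−107)/178⌋·178 = 107 + 46×178 = 8295
Count = 46 − 19 + 1 = 28

28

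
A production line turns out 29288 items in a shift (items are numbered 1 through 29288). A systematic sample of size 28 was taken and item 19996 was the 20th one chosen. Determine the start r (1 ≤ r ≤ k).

122

k = 29288/28 = 1046
r = 19996 − (20−1)×1046 = 19996 − 19874 = 122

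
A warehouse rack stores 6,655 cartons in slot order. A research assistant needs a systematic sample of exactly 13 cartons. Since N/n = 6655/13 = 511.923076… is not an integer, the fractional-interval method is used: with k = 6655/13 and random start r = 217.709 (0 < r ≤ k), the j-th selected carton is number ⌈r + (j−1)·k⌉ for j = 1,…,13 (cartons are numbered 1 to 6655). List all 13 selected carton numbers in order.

j=1: r + 0k = 217.709 → ⌈·⌉ = 218
j=2: r + 1k = 729.632076… → ⌈·⌉ = 730
j=3: r + 2k = 1241.555153… → ⌈·⌉ = 1242
j=4: r + 3k = 1753.478230… → ⌈·⌉ = 1754
j=5: r + 4k = 2265.401307… → ⌈·⌉ = 2266
j=6: r + 5k = 2777.324384… → ⌈·⌉ = 2778
j=7: r + 6k = 3289.247461… → ⌈·⌉ = 3290
j=8: r + 7k = 3801.170538… → ⌈·⌉ = 3802
j=9: r + 8k = 4313.093615… → ⌈·⌉ = 4314
j=10: r + 9k = 4825.016692… → ⌈·⌉ = 4826
j=11: r + 10k = 5336.939769… → ⌈·⌉ = 5337
j=12: r + 11k = 5848.862846… → ⌈·⌉ = 5849
j=13: r + 12k = 6360.785923… → ⌈·⌉ = 6361

218, 730, 1242, 1754, 2266, 2778, 3290, 3802, 4314, 4826, 5337, 5849, 6361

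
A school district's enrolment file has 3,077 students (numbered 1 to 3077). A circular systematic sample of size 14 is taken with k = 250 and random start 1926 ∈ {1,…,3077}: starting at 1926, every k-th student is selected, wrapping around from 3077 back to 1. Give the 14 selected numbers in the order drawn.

1926, 2176, 2426, 2676, 2926, 99, 349, 599, 849, 1099, 1349, 1599, 1849, 2099

Selection 1: 1926
Selection 2: 1926 + 250 = 2176
Selection 3: 2176 + 250 = 2426
Selection 4: 2426 + 250 = 2676
Selection 5: 2676 + 250 = 2926
Selection 6: 2926 + 250 = 3176 → 3176 − 3077 = 99
Selection 7: 99 + 250 = 349
Selection 8: 349 + 250 = 599
Selection 9: 599 + 250 = 849
Selection 10: 849 + 250 = 1099
Selection 11: 1099 + 250 = 1349
Selection 12: 1349 + 250 = 1599
Selection 13: 1599 + 250 = 1849
Selection 14: 1849 + 250 = 2099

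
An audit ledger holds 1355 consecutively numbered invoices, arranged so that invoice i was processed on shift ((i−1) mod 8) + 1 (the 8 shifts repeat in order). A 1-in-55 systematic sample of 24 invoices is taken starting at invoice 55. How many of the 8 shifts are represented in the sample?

Consecutive selections differ by k = 55, so their shift numbers differ by 55 mod 8 = 7.
gcd(55, 8) = 1, so the sample visits 8/1 = 8 distinct residues mod 8.
Start 55 is shift 7; the shifts hit are 1, 2, 3, 4, 5, 6, 7, 8.

8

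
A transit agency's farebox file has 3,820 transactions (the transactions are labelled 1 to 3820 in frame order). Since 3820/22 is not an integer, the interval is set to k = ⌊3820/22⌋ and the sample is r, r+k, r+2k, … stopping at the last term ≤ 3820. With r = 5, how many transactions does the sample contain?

k = ⌊3820/22⌋ = 173
Achieved size = ⌊(3820 − 5)/173⌋ + 1 = ⌊3815/173⌋ + 1 = 22 + 1 = 23
(last selection: 5 + 22×173 = 3811 ≤ 3820; next would be 3984 > 3820)

23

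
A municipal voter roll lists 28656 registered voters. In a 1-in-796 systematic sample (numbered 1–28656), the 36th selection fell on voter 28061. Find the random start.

201

k = 796
r = 28061 − (36−1)×796 = 28061 − 27860 = 201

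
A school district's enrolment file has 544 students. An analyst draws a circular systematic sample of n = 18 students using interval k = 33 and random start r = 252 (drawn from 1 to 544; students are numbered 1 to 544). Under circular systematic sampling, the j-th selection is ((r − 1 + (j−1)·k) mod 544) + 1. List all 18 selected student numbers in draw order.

Selection 1: 252
Selection 2: 252 + 33 = 285
Selection 3: 285 + 33 = 318
Selection 4: 318 + 33 = 351
Selection 5: 351 + 33 = 384
Selection 6: 384 + 33 = 417
Selection 7: 417 + 33 = 450
Selection 8: 450 + 33 = 483
Selection 9: 483 + 33 = 516
Selection 10: 516 + 33 = 549 → 549 − 544 = 5
Selection 11: 5 + 33 = 38
Selection 12: 38 + 33 = 71
Selection 13: 71 + 33 = 104
Selection 14: 104 + 33 = 137
Selection 15: 137 + 33 = 170
Selection 16: 170 + 33 = 203
Selection 17: 203 + 33 = 236
Selection 18: 236 + 33 = 269

252, 285, 318, 351, 384, 417, 450, 483, 516, 5, 38, 71, 104, 137, 170, 203, 236, 269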